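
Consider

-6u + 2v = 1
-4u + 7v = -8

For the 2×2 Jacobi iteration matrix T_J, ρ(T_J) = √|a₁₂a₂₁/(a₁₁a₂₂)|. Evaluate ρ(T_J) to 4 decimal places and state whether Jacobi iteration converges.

a₁₂a₂₁/(a₁₁a₂₂) = (2)·(-4) / ((-6)·(7)) = 0.190476
ρ = √|0.190476| = √0.190476 = 0.4364
ρ < 1, so Jacobi converges

0.4364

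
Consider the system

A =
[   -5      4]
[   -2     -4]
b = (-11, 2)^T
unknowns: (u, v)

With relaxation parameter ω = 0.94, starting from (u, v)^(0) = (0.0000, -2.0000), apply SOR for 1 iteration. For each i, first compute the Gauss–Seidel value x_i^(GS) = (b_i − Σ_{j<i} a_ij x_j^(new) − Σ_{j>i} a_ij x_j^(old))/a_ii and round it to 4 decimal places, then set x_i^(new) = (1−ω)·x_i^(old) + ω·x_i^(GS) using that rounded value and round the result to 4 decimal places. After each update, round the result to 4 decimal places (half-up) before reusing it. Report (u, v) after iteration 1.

Iteration 1:
  u: GS value = (-11 - (4)·-2.0000) / (-5) = 0.6000;  u ← (1−ω)·0.0000 + ω·0.6000 = 0.5640
  v: GS value = (2 - (-2)·0.5640) / (-4) = -0.7820;  v ← (1−ω)·-2.0000 + ω·-0.7820 = -0.8551

(0.5640, -0.8551)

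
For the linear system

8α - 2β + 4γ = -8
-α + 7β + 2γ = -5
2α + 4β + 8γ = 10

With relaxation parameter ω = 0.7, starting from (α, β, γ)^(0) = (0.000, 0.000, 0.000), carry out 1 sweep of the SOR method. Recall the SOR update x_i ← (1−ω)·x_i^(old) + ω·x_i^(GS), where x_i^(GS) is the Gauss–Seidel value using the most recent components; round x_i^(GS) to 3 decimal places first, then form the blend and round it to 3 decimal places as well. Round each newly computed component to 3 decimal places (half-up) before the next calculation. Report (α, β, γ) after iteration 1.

Iteration 1:
  α: GS value = (-8 - (-2)·0.000 - (4)·0.000) / (8) = -1.000;  α ← (1−ω)·0.000 + ω·-1.000 = -0.700
  β: GS value = (-5 - (-1)·-0.700 - (2)·0.000) / (7) = -0.814;  β ← (1−ω)·0.000 + ω·-0.814 = -0.570
  γ: GS value = (10 - (2)·-0.700 - (4)·-0.570) / (8) = 1.710;  γ ← (1−ω)·0.000 + ω·1.710 = 1.197

(-0.700, -0.570, 1.197)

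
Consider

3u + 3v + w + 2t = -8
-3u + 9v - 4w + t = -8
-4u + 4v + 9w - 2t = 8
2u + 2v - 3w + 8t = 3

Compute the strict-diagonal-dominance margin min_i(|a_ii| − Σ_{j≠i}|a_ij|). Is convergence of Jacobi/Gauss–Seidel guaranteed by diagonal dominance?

-3

row 1: |3| − (3+1+2) = -3
row 2: |9| − (3+4+1) = 1
row 3: |9| − (4+4+2) = -1
row 4: |8| − (2+2+3) = 1
minimum over rows = -3 → not strictly diagonally dominant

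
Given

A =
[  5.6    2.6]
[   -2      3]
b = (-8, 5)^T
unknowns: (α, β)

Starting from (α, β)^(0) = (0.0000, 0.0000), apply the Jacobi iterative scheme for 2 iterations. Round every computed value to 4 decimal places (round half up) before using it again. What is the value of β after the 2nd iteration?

Iteration 1:
  α = (-8 - (2.6)·0.0000) / (5.6) = -1.4286
  β = (5 - (-2)·0.0000) / (3) = 1.6667
Iteration 2:
  α = (-8 - (2.6)·1.6667) / (5.6) = -2.2024
  β = (5 - (-2)·-1.4286) / (3) = 0.7143

0.7143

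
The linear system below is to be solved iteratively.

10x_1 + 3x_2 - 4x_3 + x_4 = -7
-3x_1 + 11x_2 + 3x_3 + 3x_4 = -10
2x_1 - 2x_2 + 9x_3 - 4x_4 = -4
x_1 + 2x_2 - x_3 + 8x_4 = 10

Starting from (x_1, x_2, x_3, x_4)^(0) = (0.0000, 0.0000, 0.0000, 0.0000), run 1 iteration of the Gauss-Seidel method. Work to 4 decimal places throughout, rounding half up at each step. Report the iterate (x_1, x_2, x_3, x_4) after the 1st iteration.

(-0.7000, -1.1000, -0.5333, 1.5458)

Iteration 1:
  x_1 = (-7 - (3)·0.0000 - (-4)·0.0000 - (1)·0.0000) / (10) = -0.7000
  x_2 = (-10 - (-3)·-0.7000 - (3)·0.0000 - (3)·0.0000) / (11) = -1.1000
  x_3 = (-4 - (2)·-0.7000 - (-2)·-1.1000 - (-4)·0.0000) / (9) = -0.5333
  x_4 = (10 - (1)·-0.7000 - (2)·-1.1000 - (-1)·-0.5333) / (8) = 1.5458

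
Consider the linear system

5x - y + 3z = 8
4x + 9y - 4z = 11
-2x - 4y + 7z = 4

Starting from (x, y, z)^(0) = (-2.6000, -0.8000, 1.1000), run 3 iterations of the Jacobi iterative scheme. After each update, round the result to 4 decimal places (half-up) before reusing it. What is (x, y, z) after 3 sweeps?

(0.2598, 1.1697, 1.6408)

Iteration 1:
  x = (8 - (-1)·-0.8000 - (3)·1.1000) / (5) = 0.7800
  y = (11 - (4)·-2.6000 - (-4)·1.1000) / (9) = 2.8667
  z = (4 - (-2)·-2.6000 - (-4)·-0.8000) / (7) = -0.6286
Iteration 2:
  x = (8 - (-1)·2.8667 - (3)·-0.6286) / (5) = 2.5505
  y = (11 - (4)·0.7800 - (-4)·-0.6286) / (9) = 0.5962
  z = (4 - (-2)·0.7800 - (-4)·2.8667) / (7) = 2.4324
Iteration 3:
  x = (8 - (-1)·0.5962 - (3)·2.4324) / (5) = 0.2598
  y = (11 - (4)·2.5505 - (-4)·2.4324) / (9) = 1.1697
  z = (4 - (-2)·2.5505 - (-4)·0.5962) / (7) = 1.6408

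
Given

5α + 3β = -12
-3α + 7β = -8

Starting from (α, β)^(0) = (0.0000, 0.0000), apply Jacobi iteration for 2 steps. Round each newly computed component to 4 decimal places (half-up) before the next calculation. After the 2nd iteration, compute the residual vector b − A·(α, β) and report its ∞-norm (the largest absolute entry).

Iteration 1:
  α = (-12 - (3)·0.0000) / (5) = -2.4000
  β = (-8 - (-3)·0.0000) / (7) = -1.1429
Iteration 2:
  α = (-12 - (3)·-1.1429) / (5) = -1.7143
  β = (-8 - (-3)·-2.4000) / (7) = -2.1714
Residual b − A·x = (3.0857, 2.0569); ∞-norm = 3.0857

3.0857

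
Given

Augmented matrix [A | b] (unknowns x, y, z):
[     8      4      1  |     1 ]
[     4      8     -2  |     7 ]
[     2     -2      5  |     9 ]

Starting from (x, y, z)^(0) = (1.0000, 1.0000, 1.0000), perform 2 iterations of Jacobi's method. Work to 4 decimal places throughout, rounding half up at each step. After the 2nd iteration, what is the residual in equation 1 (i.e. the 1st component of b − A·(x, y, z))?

-4.2500

Iteration 1:
  x = (1 - (4)·1.0000 - (1)·1.0000) / (8) = -0.5000
  y = (7 - (4)·1.0000 - (-2)·1.0000) / (8) = 0.6250
  z = (9 - (2)·1.0000 - (-2)·1.0000) / (5) = 1.8000
Iteration 2:
  x = (1 - (4)·0.6250 - (1)·1.8000) / (8) = -0.4125
  y = (7 - (4)·-0.5000 - (-2)·1.8000) / (8) = 1.5750
  z = (9 - (2)·-0.5000 - (-2)·0.6250) / (5) = 2.2500
Residual b − A·x = (-4.2500, 0.5500, 1.7250)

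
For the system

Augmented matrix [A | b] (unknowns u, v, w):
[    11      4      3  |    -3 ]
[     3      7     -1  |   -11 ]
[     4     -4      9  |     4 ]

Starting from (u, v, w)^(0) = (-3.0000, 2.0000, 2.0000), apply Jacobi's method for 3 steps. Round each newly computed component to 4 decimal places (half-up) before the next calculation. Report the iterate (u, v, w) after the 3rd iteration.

(-0.3892, -0.9812, 0.6542)

Iteration 1:
  u = (-3 - (4)·2.0000 - (3)·2.0000) / (11) = -1.5455
  v = (-11 - (3)·-3.0000 - (-1)·2.0000) / (7) = 0.0000
  w = (4 - (4)·-3.0000 - (-4)·2.0000) / (9) = 2.6667
Iteration 2:
  u = (-3 - (4)·0.0000 - (3)·2.6667) / (11) = -1.0000
  v = (-11 - (3)·-1.5455 - (-1)·2.6667) / (7) = -0.5281
  w = (4 - (4)·-1.5455 - (-4)·0.0000) / (9) = 1.1313
Iteration 3:
  u = (-3 - (4)·-0.5281 - (3)·1.1313) / (11) = -0.3892
  v = (-11 - (3)·-1.0000 - (-1)·1.1313) / (7) = -0.9812
  w = (4 - (4)·-1.0000 - (-4)·-0.5281) / (9) = 0.6542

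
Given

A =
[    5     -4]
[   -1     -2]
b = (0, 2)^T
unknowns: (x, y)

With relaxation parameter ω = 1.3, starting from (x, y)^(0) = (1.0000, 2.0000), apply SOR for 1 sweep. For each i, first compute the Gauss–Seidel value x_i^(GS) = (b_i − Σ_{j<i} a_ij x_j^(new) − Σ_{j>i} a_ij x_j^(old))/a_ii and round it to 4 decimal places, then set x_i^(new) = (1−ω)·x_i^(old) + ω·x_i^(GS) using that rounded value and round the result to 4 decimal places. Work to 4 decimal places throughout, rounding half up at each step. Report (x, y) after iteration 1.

(1.7800, -3.0570)

Iteration 1:
  x: GS value = (0 - (-4)·2.0000) / (5) = 1.6000;  x ← (1−ω)·1.0000 + ω·1.6000 = 1.7800
  y: GS value = (2 - (-1)·1.7800) / (-2) = -1.8900;  y ← (1−ω)·2.0000 + ω·-1.8900 = -3.0570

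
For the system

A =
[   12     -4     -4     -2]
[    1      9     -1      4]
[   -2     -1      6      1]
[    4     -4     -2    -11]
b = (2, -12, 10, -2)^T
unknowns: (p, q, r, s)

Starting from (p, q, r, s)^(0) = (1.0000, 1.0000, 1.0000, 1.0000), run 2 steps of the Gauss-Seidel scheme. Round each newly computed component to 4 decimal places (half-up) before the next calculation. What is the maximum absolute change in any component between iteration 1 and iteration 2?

0.7615

Iteration 1:
  p = (2 - (-4)·1.0000 - (-4)·1.0000 - (-2)·1.0000) / (12) = 1.0000
  q = (-12 - (1)·1.0000 - (-1)·1.0000 - (4)·1.0000) / (9) = -1.7778
  r = (10 - (-2)·1.0000 - (-1)·-1.7778 - (1)·1.0000) / (6) = 1.5370
  s = (-2 - (4)·1.0000 - (-4)·-1.7778 - (-2)·1.5370) / (-11) = 0.9125
Iteration 2:
  p = (2 - (-4)·-1.7778 - (-4)·1.5370 - (-2)·0.9125) / (12) = 0.2385
  q = (-12 - (1)·0.2385 - (-1)·1.5370 - (4)·0.9125) / (9) = -1.5946
  r = (10 - (-2)·0.2385 - (-1)·-1.5946 - (1)·0.9125) / (6) = 1.3283
  s = (-2 - (4)·0.2385 - (-4)·-1.5946 - (-2)·1.3283) / (-11) = 0.6069
Change: (-0.7615, 0.1832, -0.2087, -0.3056) → max |·| = 0.7615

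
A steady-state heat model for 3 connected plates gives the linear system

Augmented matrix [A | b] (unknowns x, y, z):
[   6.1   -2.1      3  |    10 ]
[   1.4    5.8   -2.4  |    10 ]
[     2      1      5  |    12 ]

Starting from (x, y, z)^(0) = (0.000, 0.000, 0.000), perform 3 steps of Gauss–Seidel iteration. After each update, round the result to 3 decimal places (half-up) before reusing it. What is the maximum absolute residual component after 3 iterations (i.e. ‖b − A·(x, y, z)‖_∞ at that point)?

Iteration 1:
  x = (10 - (-2.1)·0.000 - (3)·0.000) / (6.1) = 1.639
  y = (10 - (1.4)·1.639 - (-2.4)·0.000) / (5.8) = 1.329
  z = (12 - (2)·1.639 - (1)·1.329) / (5) = 1.479
Iteration 2:
  x = (10 - (-2.1)·1.329 - (3)·1.479) / (6.1) = 1.369
  y = (10 - (1.4)·1.369 - (-2.4)·1.479) / (5.8) = 2.006
  z = (12 - (2)·1.369 - (1)·2.006) / (5) = 1.451
Iteration 3:
  x = (10 - (-2.1)·2.006 - (3)·1.451) / (6.1) = 1.616
  y = (10 - (1.4)·1.616 - (-2.4)·1.451) / (5.8) = 1.934
  z = (12 - (2)·1.616 - (1)·1.934) / (5) = 1.367
Residual b − A·x = (0.103, -0.199, -0.001); ∞-norm = 0.199

0.199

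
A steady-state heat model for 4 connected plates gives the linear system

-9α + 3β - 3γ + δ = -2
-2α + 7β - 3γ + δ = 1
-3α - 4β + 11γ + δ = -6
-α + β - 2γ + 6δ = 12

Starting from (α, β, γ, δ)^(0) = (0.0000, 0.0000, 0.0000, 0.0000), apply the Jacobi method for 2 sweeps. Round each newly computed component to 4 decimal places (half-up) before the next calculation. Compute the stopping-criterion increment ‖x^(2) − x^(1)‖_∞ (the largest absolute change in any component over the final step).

Iteration 1:
  α = (-2 - (3)·0.0000 - (-3)·0.0000 - (1)·0.0000) / (-9) = 0.2222
  β = (1 - (-2)·0.0000 - (-3)·0.0000 - (1)·0.0000) / (7) = 0.1429
  γ = (-6 - (-3)·0.0000 - (-4)·0.0000 - (1)·0.0000) / (11) = -0.5455
  δ = (12 - (-1)·0.0000 - (1)·0.0000 - (-2)·0.0000) / (6) = 2.0000
Iteration 2:
  α = (-2 - (3)·0.1429 - (-3)·-0.5455 - (1)·2.0000) / (-9) = 0.6739
  β = (1 - (-2)·0.2222 - (-3)·-0.5455 - (1)·2.0000) / (7) = -0.3132
  γ = (-6 - (-3)·0.2222 - (-4)·0.1429 - (1)·2.0000) / (11) = -0.6147
  δ = (12 - (-1)·0.2222 - (1)·0.1429 - (-2)·-0.5455) / (6) = 1.8314
Change: (0.4517, -0.4561, -0.0692, -0.1686) → max |·| = 0.4561

0.4561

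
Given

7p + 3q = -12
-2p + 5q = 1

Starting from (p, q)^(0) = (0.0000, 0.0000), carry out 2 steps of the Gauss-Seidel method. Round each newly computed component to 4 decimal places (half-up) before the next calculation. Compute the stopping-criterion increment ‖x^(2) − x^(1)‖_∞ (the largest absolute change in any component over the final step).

Iteration 1:
  p = (-12 - (3)·0.0000) / (7) = -1.7143
  q = (1 - (-2)·-1.7143) / (5) = -0.4857
Iteration 2:
  p = (-12 - (3)·-0.4857) / (7) = -1.5061
  q = (1 - (-2)·-1.5061) / (5) = -0.4024
Change: (0.2082, 0.0833) → max |·| = 0.2082

0.2082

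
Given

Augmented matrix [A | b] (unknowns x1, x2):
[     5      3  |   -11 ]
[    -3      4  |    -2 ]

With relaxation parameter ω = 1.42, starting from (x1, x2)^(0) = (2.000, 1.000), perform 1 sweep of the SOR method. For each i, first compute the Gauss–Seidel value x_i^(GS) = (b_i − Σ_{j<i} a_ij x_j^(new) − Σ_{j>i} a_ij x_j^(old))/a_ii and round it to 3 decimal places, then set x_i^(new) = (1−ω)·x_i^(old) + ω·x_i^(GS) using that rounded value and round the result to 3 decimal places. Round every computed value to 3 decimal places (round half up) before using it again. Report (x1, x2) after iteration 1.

Iteration 1:
  x1: GS value = (-11 - (3)·1.000) / (5) = -2.800;  x1 ← (1−ω)·2.000 + ω·-2.800 = -4.816
  x2: GS value = (-2 - (-3)·-4.816) / (4) = -4.112;  x2 ← (1−ω)·1.000 + ω·-4.112 = -6.259

(-4.816, -6.259)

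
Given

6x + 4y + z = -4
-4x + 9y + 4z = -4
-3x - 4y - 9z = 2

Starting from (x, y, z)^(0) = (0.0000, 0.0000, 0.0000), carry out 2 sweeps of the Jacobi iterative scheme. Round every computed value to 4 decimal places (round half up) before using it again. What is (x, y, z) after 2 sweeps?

(-0.3334, -0.6420, 0.1975)

Iteration 1:
  x = (-4 - (4)·0.0000 - (1)·0.0000) / (6) = -0.6667
  y = (-4 - (-4)·0.0000 - (4)·0.0000) / (9) = -0.4444
  z = (2 - (-3)·0.0000 - (-4)·0.0000) / (-9) = -0.2222
Iteration 2:
  x = (-4 - (4)·-0.4444 - (1)·-0.2222) / (6) = -0.3334
  y = (-4 - (-4)·-0.6667 - (4)·-0.2222) / (9) = -0.6420
  z = (2 - (-3)·-0.6667 - (-4)·-0.4444) / (-9) = 0.1975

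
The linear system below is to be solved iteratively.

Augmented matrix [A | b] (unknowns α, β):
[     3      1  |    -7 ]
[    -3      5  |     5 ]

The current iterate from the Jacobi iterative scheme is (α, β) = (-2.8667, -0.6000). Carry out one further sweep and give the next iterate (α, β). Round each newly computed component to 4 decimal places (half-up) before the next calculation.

One sweep:
  α = (-7 - (1)·-0.6000) / (3) = -2.1333
  β = (5 - (-3)·-2.8667) / (5) = -0.7200

(-2.1333, -0.7200)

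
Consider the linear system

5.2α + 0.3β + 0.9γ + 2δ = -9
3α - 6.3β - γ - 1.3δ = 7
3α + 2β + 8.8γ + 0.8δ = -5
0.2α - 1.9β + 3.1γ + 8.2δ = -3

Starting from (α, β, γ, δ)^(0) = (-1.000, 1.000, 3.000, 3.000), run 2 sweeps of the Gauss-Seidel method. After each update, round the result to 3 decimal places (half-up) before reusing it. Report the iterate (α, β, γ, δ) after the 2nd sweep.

(-1.090, -1.486, 0.290, -0.793)

Iteration 1:
  α = (-9 - (0.3)·1.000 - (0.9)·3.000 - (2)·3.000) / (5.2) = -3.462
  β = (7 - (3)·-3.462 - (-1)·3.000 - (-1.3)·3.000) / (-6.3) = -3.855
  γ = (-5 - (3)·-3.462 - (2)·-3.855 - (0.8)·3.000) / (8.8) = 1.215
  δ = (-3 - (0.2)·-3.462 - (-1.9)·-3.855 - (3.1)·1.215) / (8.2) = -1.634
Iteration 2:
  α = (-9 - (0.3)·-3.855 - (0.9)·1.215 - (2)·-1.634) / (5.2) = -1.090
  β = (7 - (3)·-1.090 - (-1)·1.215 - (-1.3)·-1.634) / (-6.3) = -1.486
  γ = (-5 - (3)·-1.090 - (2)·-1.486 - (0.8)·-1.634) / (8.8) = 0.290
  δ = (-3 - (0.2)·-1.090 - (-1.9)·-1.486 - (3.1)·0.290) / (8.2) = -0.793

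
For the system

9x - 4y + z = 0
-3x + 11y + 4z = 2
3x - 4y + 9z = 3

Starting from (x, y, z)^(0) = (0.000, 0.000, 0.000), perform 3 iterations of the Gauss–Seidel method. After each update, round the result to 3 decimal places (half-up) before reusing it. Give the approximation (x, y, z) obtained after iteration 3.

(-0.020, 0.053, 0.364)

Iteration 1:
  x = (0 - (-4)·0.000 - (1)·0.000) / (9) = 0.000
  y = (2 - (-3)·0.000 - (4)·0.000) / (11) = 0.182
  z = (3 - (3)·0.000 - (-4)·0.182) / (9) = 0.414
Iteration 2:
  x = (0 - (-4)·0.182 - (1)·0.414) / (9) = 0.035
  y = (2 - (-3)·0.035 - (4)·0.414) / (11) = 0.041
  z = (3 - (3)·0.035 - (-4)·0.041) / (9) = 0.340
Iteration 3:
  x = (0 - (-4)·0.041 - (1)·0.340) / (9) = -0.020
  y = (2 - (-3)·-0.020 - (4)·0.340) / (11) = 0.053
  z = (3 - (3)·-0.020 - (-4)·0.053) / (9) = 0.364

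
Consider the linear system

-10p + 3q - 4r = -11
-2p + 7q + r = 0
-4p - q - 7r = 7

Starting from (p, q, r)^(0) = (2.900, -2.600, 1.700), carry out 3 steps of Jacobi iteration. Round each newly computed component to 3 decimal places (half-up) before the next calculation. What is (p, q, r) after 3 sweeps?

Iteration 1:
  p = (-11 - (3)·-2.600 - (-4)·1.700) / (-10) = -0.360
  q = (0 - (-2)·2.900 - (1)·1.700) / (7) = 0.586
  r = (7 - (-4)·2.900 - (-1)·-2.600) / (-7) = -2.286
Iteration 2:
  p = (-11 - (3)·0.586 - (-4)·-2.286) / (-10) = 2.190
  q = (0 - (-2)·-0.360 - (1)·-2.286) / (7) = 0.224
  r = (7 - (-4)·-0.360 - (-1)·0.586) / (-7) = -0.878
Iteration 3:
  p = (-11 - (3)·0.224 - (-4)·-0.878) / (-10) = 1.518
  q = (0 - (-2)·2.190 - (1)·-0.878) / (7) = 0.751
  r = (7 - (-4)·2.190 - (-1)·0.224) / (-7) = -2.283

(1.518, 0.751, -2.283)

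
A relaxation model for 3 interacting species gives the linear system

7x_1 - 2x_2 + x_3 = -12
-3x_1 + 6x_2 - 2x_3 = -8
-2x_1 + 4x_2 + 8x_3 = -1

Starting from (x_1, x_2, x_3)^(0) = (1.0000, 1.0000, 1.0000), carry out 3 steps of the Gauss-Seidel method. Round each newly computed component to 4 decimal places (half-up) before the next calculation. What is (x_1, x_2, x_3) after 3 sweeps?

Iteration 1:
  x_1 = (-12 - (-2)·1.0000 - (1)·1.0000) / (7) = -1.5714
  x_2 = (-8 - (-3)·-1.5714 - (-2)·1.0000) / (6) = -1.7857
  x_3 = (-1 - (-2)·-1.5714 - (4)·-1.7857) / (8) = 0.3750
Iteration 2:
  x_1 = (-12 - (-2)·-1.7857 - (1)·0.3750) / (7) = -2.2781
  x_2 = (-8 - (-3)·-2.2781 - (-2)·0.3750) / (6) = -2.3474
  x_3 = (-1 - (-2)·-2.2781 - (4)·-2.3474) / (8) = 0.4792
Iteration 3:
  x_1 = (-12 - (-2)·-2.3474 - (1)·0.4792) / (7) = -2.4534
  x_2 = (-8 - (-3)·-2.4534 - (-2)·0.4792) / (6) = -2.4003
  x_3 = (-1 - (-2)·-2.4534 - (4)·-2.4003) / (8) = 0.4618

(-2.4534, -2.4003, 0.4618)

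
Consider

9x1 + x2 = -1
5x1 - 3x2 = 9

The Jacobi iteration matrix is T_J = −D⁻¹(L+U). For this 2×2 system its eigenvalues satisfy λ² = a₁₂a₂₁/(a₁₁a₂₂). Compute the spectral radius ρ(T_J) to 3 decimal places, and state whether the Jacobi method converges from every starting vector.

a₁₂a₂₁/(a₁₁a₂₂) = (1)·(5) / ((9)·(-3)) = -0.185185
ρ = √|-0.185185| = √0.185185 = 0.430
ρ < 1, so Jacobi converges

0.430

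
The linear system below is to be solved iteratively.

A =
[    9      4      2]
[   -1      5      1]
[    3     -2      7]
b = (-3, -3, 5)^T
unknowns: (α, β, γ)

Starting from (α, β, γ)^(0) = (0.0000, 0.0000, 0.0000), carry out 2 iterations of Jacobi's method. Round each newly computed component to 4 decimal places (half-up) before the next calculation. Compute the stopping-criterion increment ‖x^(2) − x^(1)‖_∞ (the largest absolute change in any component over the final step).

Iteration 1:
  α = (-3 - (4)·0.0000 - (2)·0.0000) / (9) = -0.3333
  β = (-3 - (-1)·0.0000 - (1)·0.0000) / (5) = -0.6000
  γ = (5 - (3)·0.0000 - (-2)·0.0000) / (7) = 0.7143
Iteration 2:
  α = (-3 - (4)·-0.6000 - (2)·0.7143) / (9) = -0.2254
  β = (-3 - (-1)·-0.3333 - (1)·0.7143) / (5) = -0.8095
  γ = (5 - (3)·-0.3333 - (-2)·-0.6000) / (7) = 0.6857
Change: (0.1079, -0.2095, -0.0286) → max |·| = 0.2095

0.2095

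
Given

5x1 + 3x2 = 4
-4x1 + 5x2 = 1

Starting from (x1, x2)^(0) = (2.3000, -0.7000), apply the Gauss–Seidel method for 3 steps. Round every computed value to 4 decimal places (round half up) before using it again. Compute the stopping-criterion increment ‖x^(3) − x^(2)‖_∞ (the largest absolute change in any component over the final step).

0.5403

Iteration 1:
  x1 = (4 - (3)·-0.7000) / (5) = 1.2200
  x2 = (1 - (-4)·1.2200) / (5) = 1.1760
Iteration 2:
  x1 = (4 - (3)·1.1760) / (5) = 0.0944
  x2 = (1 - (-4)·0.0944) / (5) = 0.2755
Iteration 3:
  x1 = (4 - (3)·0.2755) / (5) = 0.6347
  x2 = (1 - (-4)·0.6347) / (5) = 0.7078
Change: (0.5403, 0.4323) → max |·| = 0.5403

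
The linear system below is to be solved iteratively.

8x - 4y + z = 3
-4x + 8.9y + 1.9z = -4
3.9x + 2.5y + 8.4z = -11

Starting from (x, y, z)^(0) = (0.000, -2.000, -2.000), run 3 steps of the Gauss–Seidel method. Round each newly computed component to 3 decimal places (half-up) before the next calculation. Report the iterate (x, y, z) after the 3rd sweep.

Iteration 1:
  x = (3 - (-4)·-2.000 - (1)·-2.000) / (8) = -0.375
  y = (-4 - (-4)·-0.375 - (1.9)·-2.000) / (8.9) = -0.191
  z = (-11 - (3.9)·-0.375 - (2.5)·-0.191) / (8.4) = -1.079
Iteration 2:
  x = (3 - (-4)·-0.191 - (1)·-1.079) / (8) = 0.414
  y = (-4 - (-4)·0.414 - (1.9)·-1.079) / (8.9) = -0.033
  z = (-11 - (3.9)·0.414 - (2.5)·-0.033) / (8.4) = -1.492
Iteration 3:
  x = (3 - (-4)·-0.033 - (1)·-1.492) / (8) = 0.545
  y = (-4 - (-4)·0.545 - (1.9)·-1.492) / (8.9) = 0.114
  z = (-11 - (3.9)·0.545 - (2.5)·0.114) / (8.4) = -1.596

(0.545, 0.114, -1.596)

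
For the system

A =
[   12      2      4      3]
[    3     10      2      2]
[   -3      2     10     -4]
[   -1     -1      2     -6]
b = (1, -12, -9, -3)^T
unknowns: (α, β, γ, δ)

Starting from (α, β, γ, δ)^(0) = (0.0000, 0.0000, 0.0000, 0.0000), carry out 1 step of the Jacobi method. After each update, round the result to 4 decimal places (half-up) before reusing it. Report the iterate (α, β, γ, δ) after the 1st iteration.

(0.0833, -1.2000, -0.9000, 0.5000)

Iteration 1:
  α = (1 - (2)·0.0000 - (4)·0.0000 - (3)·0.0000) / (12) = 0.0833
  β = (-12 - (3)·0.0000 - (2)·0.0000 - (2)·0.0000) / (10) = -1.2000
  γ = (-9 - (-3)·0.0000 - (2)·0.0000 - (-4)·0.0000) / (10) = -0.9000
  δ = (-3 - (-1)·0.0000 - (-1)·0.0000 - (2)·0.0000) / (-6) = 0.5000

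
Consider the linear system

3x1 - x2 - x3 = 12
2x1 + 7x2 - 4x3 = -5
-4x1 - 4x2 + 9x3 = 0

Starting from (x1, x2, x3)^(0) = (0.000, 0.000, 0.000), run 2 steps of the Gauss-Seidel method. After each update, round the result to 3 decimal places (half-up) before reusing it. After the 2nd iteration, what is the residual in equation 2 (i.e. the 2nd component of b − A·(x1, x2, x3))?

Iteration 1:
  x1 = (12 - (-1)·0.000 - (-1)·0.000) / (3) = 4.000
  x2 = (-5 - (2)·4.000 - (-4)·0.000) / (7) = -1.857
  x3 = (0 - (-4)·4.000 - (-4)·-1.857) / (9) = 0.952
Iteration 2:
  x1 = (12 - (-1)·-1.857 - (-1)·0.952) / (3) = 3.698
  x2 = (-5 - (2)·3.698 - (-4)·0.952) / (7) = -1.227
  x3 = (0 - (-4)·3.698 - (-4)·-1.227) / (9) = 1.098
Residual b − A·x = (0.777, 0.585, 0.002)

0.585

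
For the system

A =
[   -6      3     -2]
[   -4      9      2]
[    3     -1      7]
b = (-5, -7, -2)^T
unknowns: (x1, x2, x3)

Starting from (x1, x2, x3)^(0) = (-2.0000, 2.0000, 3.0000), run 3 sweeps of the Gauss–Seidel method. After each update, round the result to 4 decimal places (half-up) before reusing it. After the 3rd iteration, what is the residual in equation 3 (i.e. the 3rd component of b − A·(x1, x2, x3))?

0.0000

Iteration 1:
  x1 = (-5 - (3)·2.0000 - (-2)·3.0000) / (-6) = 0.8333
  x2 = (-7 - (-4)·0.8333 - (2)·3.0000) / (9) = -1.0741
  x3 = (-2 - (3)·0.8333 - (-1)·-1.0741) / (7) = -0.7963
Iteration 2:
  x1 = (-5 - (3)·-1.0741 - (-2)·-0.7963) / (-6) = 0.5617
  x2 = (-7 - (-4)·0.5617 - (2)·-0.7963) / (9) = -0.3512
  x3 = (-2 - (3)·0.5617 - (-1)·-0.3512) / (7) = -0.5766
Iteration 3:
  x1 = (-5 - (3)·-0.3512 - (-2)·-0.5766) / (-6) = 0.8499
  x2 = (-7 - (-4)·0.8499 - (2)·-0.5766) / (9) = -0.2719
  x3 = (-2 - (3)·0.8499 - (-1)·-0.2719) / (7) = -0.6888
Residual b − A·x = (-0.4625, 0.2243, 0.0000)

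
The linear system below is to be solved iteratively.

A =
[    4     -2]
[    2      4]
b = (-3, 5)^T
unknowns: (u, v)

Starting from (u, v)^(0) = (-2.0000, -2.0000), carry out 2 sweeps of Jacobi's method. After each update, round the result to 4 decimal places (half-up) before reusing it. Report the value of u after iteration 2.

Iteration 1:
  u = (-3 - (-2)·-2.0000) / (4) = -1.7500
  v = (5 - (2)·-2.0000) / (4) = 2.2500
Iteration 2:
  u = (-3 - (-2)·2.2500) / (4) = 0.3750
  v = (5 - (2)·-1.7500) / (4) = 2.1250

0.3750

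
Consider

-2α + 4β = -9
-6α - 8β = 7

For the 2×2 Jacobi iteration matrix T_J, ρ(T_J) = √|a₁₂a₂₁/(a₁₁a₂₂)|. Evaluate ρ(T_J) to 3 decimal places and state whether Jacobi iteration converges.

a₁₂a₂₁/(a₁₁a₂₂) = (4)·(-6) / ((-2)·(-8)) = -1.500000
ρ = √|-1.500000| = √1.500000 = 1.225
ρ > 1, so Jacobi diverges

1.225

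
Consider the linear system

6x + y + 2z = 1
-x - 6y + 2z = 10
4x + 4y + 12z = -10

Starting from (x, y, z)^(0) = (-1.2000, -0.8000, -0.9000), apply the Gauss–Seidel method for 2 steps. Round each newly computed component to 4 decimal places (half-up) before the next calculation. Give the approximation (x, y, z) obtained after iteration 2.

(0.6259, -1.8858, -0.4134)

Iteration 1:
  x = (1 - (1)·-0.8000 - (2)·-0.9000) / (6) = 0.6000
  y = (10 - (-1)·0.6000 - (2)·-0.9000) / (-6) = -2.0667
  z = (-10 - (4)·0.6000 - (4)·-2.0667) / (12) = -0.3444
Iteration 2:
  x = (1 - (1)·-2.0667 - (2)·-0.3444) / (6) = 0.6259
  y = (10 - (-1)·0.6259 - (2)·-0.3444) / (-6) = -1.8858
  z = (-10 - (4)·0.6259 - (4)·-1.8858) / (12) = -0.4134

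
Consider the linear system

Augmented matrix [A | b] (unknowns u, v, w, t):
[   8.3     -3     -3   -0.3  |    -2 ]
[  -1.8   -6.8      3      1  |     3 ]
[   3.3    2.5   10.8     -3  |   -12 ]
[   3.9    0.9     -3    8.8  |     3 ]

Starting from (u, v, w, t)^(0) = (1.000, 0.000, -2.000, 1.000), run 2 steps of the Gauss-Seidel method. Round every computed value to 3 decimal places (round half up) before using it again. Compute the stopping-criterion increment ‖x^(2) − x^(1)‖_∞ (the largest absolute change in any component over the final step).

0.628

Iteration 1:
  u = (-2 - (-3)·0.000 - (-3)·-2.000 - (-0.3)·1.000) / (8.3) = -0.928
  v = (3 - (-1.8)·-0.928 - (3)·-2.000 - (1)·1.000) / (-6.8) = -0.931
  w = (-12 - (3.3)·-0.928 - (2.5)·-0.931 - (-3)·1.000) / (10.8) = -0.334
  t = (3 - (3.9)·-0.928 - (0.9)·-0.931 - (-3)·-0.334) / (8.8) = 0.734
Iteration 2:
  u = (-2 - (-3)·-0.931 - (-3)·-0.334 - (-0.3)·0.734) / (8.3) = -0.672
  v = (3 - (-1.8)·-0.672 - (3)·-0.334 - (1)·0.734) / (-6.8) = -0.303
  w = (-12 - (3.3)·-0.672 - (2.5)·-0.303 - (-3)·0.734) / (10.8) = -0.632
  t = (3 - (3.9)·-0.672 - (0.9)·-0.303 - (-3)·-0.632) / (8.8) = 0.454
Change: (0.256, 0.628, -0.298, -0.280) → max |·| = 0.628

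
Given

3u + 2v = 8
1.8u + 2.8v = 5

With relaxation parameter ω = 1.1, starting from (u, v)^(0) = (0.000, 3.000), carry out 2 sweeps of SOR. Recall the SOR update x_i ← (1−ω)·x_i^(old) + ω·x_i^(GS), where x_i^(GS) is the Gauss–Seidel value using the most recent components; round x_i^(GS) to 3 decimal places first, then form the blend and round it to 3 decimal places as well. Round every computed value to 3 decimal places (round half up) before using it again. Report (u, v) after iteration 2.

Iteration 1:
  u: GS value = (8 - (2)·3.000) / (3) = 0.667;  u ← (1−ω)·0.000 + ω·0.667 = 0.734
  v: GS value = (5 - (1.8)·0.734) / (2.8) = 1.314;  v ← (1−ω)·3.000 + ω·1.314 = 1.145
Iteration 2:
  u: GS value = (8 - (2)·1.145) / (3) = 1.903;  u ← (1−ω)·0.734 + ω·1.903 = 2.020
  v: GS value = (5 - (1.8)·2.020) / (2.8) = 0.487;  v ← (1−ω)·1.145 + ω·0.487 = 0.421

(2.020, 0.421)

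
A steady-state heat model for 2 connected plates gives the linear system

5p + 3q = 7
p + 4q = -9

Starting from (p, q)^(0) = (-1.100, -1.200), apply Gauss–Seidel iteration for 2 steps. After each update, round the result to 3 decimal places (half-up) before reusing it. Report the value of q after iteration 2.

-3.017

Iteration 1:
  p = (7 - (3)·-1.200) / (5) = 2.120
  q = (-9 - (1)·2.120) / (4) = -2.780
Iteration 2:
  p = (7 - (3)·-2.780) / (5) = 3.068
  q = (-9 - (1)·3.068) / (4) = -3.017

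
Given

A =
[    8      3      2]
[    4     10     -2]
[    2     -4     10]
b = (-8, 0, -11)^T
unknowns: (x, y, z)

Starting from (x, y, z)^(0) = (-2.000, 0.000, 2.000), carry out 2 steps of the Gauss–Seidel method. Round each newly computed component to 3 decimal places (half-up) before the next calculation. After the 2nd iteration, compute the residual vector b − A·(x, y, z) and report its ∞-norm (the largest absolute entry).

Iteration 1:
  x = (-8 - (3)·0.000 - (2)·2.000) / (8) = -1.500
  y = (0 - (4)·-1.500 - (-2)·2.000) / (10) = 1.000
  z = (-11 - (2)·-1.500 - (-4)·1.000) / (10) = -0.400
Iteration 2:
  x = (-8 - (3)·1.000 - (2)·-0.400) / (8) = -1.275
  y = (0 - (4)·-1.275 - (-2)·-0.400) / (10) = 0.430
  z = (-11 - (2)·-1.275 - (-4)·0.430) / (10) = -0.673
Residual b − A·x = (2.256, -0.546, 0.000); ∞-norm = 2.256

2.256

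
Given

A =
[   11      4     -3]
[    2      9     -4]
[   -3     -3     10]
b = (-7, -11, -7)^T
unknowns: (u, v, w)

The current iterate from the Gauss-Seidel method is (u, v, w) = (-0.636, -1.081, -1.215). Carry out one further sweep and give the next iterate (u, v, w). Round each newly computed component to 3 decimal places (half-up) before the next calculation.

(-0.575, -1.634, -1.363)

One sweep:
  u = (-7 - (4)·-1.081 - (-3)·-1.215) / (11) = -0.575
  v = (-11 - (2)·-0.575 - (-4)·-1.215) / (9) = -1.634
  w = (-7 - (-3)·-0.575 - (-3)·-1.634) / (10) = -1.363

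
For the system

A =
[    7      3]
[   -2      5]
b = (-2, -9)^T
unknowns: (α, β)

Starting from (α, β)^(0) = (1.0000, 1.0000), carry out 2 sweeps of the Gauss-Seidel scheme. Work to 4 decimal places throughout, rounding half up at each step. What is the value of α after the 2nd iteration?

0.6082

Iteration 1:
  α = (-2 - (3)·1.0000) / (7) = -0.7143
  β = (-9 - (-2)·-0.7143) / (5) = -2.0857
Iteration 2:
  α = (-2 - (3)·-2.0857) / (7) = 0.6082
  β = (-9 - (-2)·0.6082) / (5) = -1.5567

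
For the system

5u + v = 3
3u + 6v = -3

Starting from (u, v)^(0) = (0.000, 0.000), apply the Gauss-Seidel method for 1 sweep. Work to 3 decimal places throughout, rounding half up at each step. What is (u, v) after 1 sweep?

Iteration 1:
  u = (3 - (1)·0.000) / (5) = 0.600
  v = (-3 - (3)·0.600) / (6) = -0.800

(0.600, -0.800)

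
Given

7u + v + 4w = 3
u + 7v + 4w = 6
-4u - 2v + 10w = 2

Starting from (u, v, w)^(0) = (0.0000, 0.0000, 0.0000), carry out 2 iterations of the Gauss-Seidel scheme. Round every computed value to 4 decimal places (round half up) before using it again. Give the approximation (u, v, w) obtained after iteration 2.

Iteration 1:
  u = (3 - (1)·0.0000 - (4)·0.0000) / (7) = 0.4286
  v = (6 - (1)·0.4286 - (4)·0.0000) / (7) = 0.7959
  w = (2 - (-4)·0.4286 - (-2)·0.7959) / (10) = 0.5306
Iteration 2:
  u = (3 - (1)·0.7959 - (4)·0.5306) / (7) = 0.0117
  v = (6 - (1)·0.0117 - (4)·0.5306) / (7) = 0.5523
  w = (2 - (-4)·0.0117 - (-2)·0.5523) / (10) = 0.3151

(0.0117, 0.5523, 0.3151)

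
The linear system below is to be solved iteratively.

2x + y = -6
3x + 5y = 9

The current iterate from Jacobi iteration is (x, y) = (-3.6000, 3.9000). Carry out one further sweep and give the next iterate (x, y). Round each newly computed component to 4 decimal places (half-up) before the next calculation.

(-4.9500, 3.9600)

One sweep:
  x = (-6 - (1)·3.9000) / (2) = -4.9500
  y = (9 - (3)·-3.6000) / (5) = 3.9600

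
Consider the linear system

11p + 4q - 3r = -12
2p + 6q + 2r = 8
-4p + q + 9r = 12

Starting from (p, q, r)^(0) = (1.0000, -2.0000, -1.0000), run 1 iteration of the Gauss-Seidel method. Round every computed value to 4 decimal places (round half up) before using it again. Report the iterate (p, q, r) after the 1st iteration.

Iteration 1:
  p = (-12 - (4)·-2.0000 - (-3)·-1.0000) / (11) = -0.6364
  q = (8 - (2)·-0.6364 - (2)·-1.0000) / (6) = 1.8788
  r = (12 - (-4)·-0.6364 - (1)·1.8788) / (9) = 0.8417

(-0.6364, 1.8788, 0.8417)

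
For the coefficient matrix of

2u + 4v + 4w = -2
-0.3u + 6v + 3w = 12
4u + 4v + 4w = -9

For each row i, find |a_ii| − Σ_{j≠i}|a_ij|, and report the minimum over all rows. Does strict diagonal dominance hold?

row 1: |2| − (4+4) = -6
row 2: |6| − (0.3+3) = 2.7
row 3: |4| − (4+4) = -4
minimum over rows = -6 → not strictly diagonally dominant

-6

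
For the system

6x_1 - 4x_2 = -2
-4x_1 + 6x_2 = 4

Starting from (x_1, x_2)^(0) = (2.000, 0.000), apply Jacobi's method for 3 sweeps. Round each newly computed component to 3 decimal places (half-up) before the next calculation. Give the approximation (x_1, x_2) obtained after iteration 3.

(-0.037, 1.333)

Iteration 1:
  x_1 = (-2 - (-4)·0.000) / (6) = -0.333
  x_2 = (4 - (-4)·2.000) / (6) = 2.000
Iteration 2:
  x_1 = (-2 - (-4)·2.000) / (6) = 1.000
  x_2 = (4 - (-4)·-0.333) / (6) = 0.445
Iteration 3:
  x_1 = (-2 - (-4)·0.445) / (6) = -0.037
  x_2 = (4 - (-4)·1.000) / (6) = 1.333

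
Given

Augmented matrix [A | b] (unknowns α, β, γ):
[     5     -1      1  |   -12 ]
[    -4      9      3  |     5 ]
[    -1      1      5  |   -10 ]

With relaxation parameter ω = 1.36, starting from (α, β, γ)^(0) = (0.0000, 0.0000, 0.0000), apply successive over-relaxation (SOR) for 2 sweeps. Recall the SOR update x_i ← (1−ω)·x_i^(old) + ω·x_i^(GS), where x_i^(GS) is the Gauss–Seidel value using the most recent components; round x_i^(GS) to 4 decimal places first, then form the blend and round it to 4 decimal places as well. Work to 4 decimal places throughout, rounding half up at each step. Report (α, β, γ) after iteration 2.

Iteration 1:
  α: GS value = (-12 - (-1)·0.0000 - (1)·0.0000) / (5) = -2.4000;  α ← (1−ω)·0.0000 + ω·-2.4000 = -3.2640
  β: GS value = (5 - (-4)·-3.2640 - (3)·0.0000) / (9) = -0.8951;  β ← (1−ω)·0.0000 + ω·-0.8951 = -1.2173
  γ: GS value = (-10 - (-1)·-3.2640 - (1)·-1.2173) / (5) = -2.4093;  γ ← (1−ω)·0.0000 + ω·-2.4093 = -3.2766
Iteration 2:
  α: GS value = (-12 - (-1)·-1.2173 - (1)·-3.2766) / (5) = -1.9881;  α ← (1−ω)·-3.2640 + ω·-1.9881 = -1.5288
  β: GS value = (5 - (-4)·-1.5288 - (3)·-3.2766) / (9) = 0.9683;  β ← (1−ω)·-1.2173 + ω·0.9683 = 1.7551
  γ: GS value = (-10 - (-1)·-1.5288 - (1)·1.7551) / (5) = -2.6568;  γ ← (1−ω)·-3.2766 + ω·-2.6568 = -2.4337

(-1.5288, 1.7551, -2.4337)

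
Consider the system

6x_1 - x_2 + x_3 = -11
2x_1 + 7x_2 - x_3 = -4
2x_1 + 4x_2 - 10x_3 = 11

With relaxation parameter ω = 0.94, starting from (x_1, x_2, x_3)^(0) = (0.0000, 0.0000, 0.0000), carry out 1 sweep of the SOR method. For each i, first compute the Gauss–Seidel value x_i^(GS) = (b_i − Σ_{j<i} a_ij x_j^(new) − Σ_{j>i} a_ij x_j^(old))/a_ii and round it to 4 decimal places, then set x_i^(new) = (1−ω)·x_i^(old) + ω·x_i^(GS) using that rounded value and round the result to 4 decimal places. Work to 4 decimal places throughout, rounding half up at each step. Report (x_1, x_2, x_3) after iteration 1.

(-1.7233, -0.0744, -1.3859)

Iteration 1:
  x_1: GS value = (-11 - (-1)·0.0000 - (1)·0.0000) / (6) = -1.8333;  x_1 ← (1−ω)·0.0000 + ω·-1.8333 = -1.7233
  x_2: GS value = (-4 - (2)·-1.7233 - (-1)·0.0000) / (7) = -0.0791;  x_2 ← (1−ω)·0.0000 + ω·-0.0791 = -0.0744
  x_3: GS value = (11 - (2)·-1.7233 - (4)·-0.0744) / (-10) = -1.4744;  x_3 ← (1−ω)·0.0000 + ω·-1.4744 = -1.3859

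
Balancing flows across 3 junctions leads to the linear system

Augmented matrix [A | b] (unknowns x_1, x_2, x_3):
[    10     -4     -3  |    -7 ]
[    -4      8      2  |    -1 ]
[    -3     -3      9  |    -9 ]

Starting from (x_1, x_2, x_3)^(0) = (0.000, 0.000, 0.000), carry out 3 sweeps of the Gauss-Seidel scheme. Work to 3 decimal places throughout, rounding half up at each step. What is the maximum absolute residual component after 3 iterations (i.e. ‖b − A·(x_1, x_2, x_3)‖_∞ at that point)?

Iteration 1:
  x_1 = (-7 - (-4)·0.000 - (-3)·0.000) / (10) = -0.700
  x_2 = (-1 - (-4)·-0.700 - (2)·0.000) / (8) = -0.475
  x_3 = (-9 - (-3)·-0.700 - (-3)·-0.475) / (9) = -1.392
Iteration 2:
  x_1 = (-7 - (-4)·-0.475 - (-3)·-1.392) / (10) = -1.308
  x_2 = (-1 - (-4)·-1.308 - (2)·-1.392) / (8) = -0.431
  x_3 = (-9 - (-3)·-1.308 - (-3)·-0.431) / (9) = -1.580
Iteration 3:
  x_1 = (-7 - (-4)·-0.431 - (-3)·-1.580) / (10) = -1.346
  x_2 = (-1 - (-4)·-1.346 - (2)·-1.580) / (8) = -0.403
  x_3 = (-9 - (-3)·-1.346 - (-3)·-0.403) / (9) = -1.583
Residual b − A·x = (0.099, 0.006, 0.000); ∞-norm = 0.099

0.099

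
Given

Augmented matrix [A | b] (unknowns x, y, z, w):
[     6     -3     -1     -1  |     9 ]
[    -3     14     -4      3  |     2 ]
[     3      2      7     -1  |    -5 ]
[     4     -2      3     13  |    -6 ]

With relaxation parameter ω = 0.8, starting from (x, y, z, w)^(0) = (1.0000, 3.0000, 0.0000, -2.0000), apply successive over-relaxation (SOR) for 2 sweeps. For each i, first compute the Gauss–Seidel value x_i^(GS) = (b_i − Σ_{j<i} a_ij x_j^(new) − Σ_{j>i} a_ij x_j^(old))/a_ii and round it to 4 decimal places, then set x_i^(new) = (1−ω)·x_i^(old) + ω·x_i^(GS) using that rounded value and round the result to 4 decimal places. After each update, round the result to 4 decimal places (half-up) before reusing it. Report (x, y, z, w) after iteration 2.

(1.8841, 0.4253, -1.7935, -0.6110)

Iteration 1:
  x: GS value = (9 - (-3)·3.0000 - (-1)·0.0000 - (-1)·-2.0000) / (6) = 2.6667;  x ← (1−ω)·1.0000 + ω·2.6667 = 2.3334
  y: GS value = (2 - (-3)·2.3334 - (-4)·0.0000 - (3)·-2.0000) / (14) = 1.0714;  y ← (1−ω)·3.0000 + ω·1.0714 = 1.4571
  z: GS value = (-5 - (3)·2.3334 - (2)·1.4571 - (-1)·-2.0000) / (7) = -2.4163;  z ← (1−ω)·0.0000 + ω·-2.4163 = -1.9330
  w: GS value = (-6 - (4)·2.3334 - (-2)·1.4571 - (3)·-1.9330) / (13) = -0.5093;  w ← (1−ω)·-2.0000 + ω·-0.5093 = -0.8074
Iteration 2:
  x: GS value = (9 - (-3)·1.4571 - (-1)·-1.9330 - (-1)·-0.8074) / (6) = 1.7718;  x ← (1−ω)·2.3334 + ω·1.7718 = 1.8841
  y: GS value = (2 - (-3)·1.8841 - (-4)·-1.9330 - (3)·-0.8074) / (14) = 0.1673;  y ← (1−ω)·1.4571 + ω·0.1673 = 0.4253
  z: GS value = (-5 - (3)·1.8841 - (2)·0.4253 - (-1)·-0.8074) / (7) = -1.7586;  z ← (1−ω)·-1.9330 + ω·-1.7586 = -1.7935
  w: GS value = (-6 - (4)·1.8841 - (-2)·0.4253 - (3)·-1.7935) / (13) = -0.5619;  w ← (1−ω)·-0.8074 + ω·-0.5619 = -0.6110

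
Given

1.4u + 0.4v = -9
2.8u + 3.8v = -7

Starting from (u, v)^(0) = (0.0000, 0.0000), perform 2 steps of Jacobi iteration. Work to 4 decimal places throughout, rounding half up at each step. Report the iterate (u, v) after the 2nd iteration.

(-5.9023, 2.8948)

Iteration 1:
  u = (-9 - (0.4)·0.0000) / (1.4) = -6.4286
  v = (-7 - (2.8)·0.0000) / (3.8) = -1.8421
Iteration 2:
  u = (-9 - (0.4)·-1.8421) / (1.4) = -5.9023
  v = (-7 - (2.8)·-6.4286) / (3.8) = 2.8948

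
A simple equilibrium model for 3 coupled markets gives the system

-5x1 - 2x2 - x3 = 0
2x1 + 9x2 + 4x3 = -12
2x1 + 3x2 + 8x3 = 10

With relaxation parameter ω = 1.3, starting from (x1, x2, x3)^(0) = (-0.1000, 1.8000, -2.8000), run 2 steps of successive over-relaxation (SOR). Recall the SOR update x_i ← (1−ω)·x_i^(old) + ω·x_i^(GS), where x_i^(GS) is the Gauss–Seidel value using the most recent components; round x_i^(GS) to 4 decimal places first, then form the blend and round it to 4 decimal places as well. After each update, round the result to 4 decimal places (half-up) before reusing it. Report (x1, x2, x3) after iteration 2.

Iteration 1:
  x1: GS value = (0 - (-2)·1.8000 - (-1)·-2.8000) / (-5) = -0.1600;  x1 ← (1−ω)·-0.1000 + ω·-0.1600 = -0.1780
  x2: GS value = (-12 - (2)·-0.1780 - (4)·-2.8000) / (9) = -0.0493;  x2 ← (1−ω)·1.8000 + ω·-0.0493 = -0.6041
  x3: GS value = (10 - (2)·-0.1780 - (3)·-0.6041) / (8) = 1.5210;  x3 ← (1−ω)·-2.8000 + ω·1.5210 = 2.8173
Iteration 2:
  x1: GS value = (0 - (-2)·-0.6041 - (-1)·2.8173) / (-5) = -0.3218;  x1 ← (1−ω)·-0.1780 + ω·-0.3218 = -0.3649
  x2: GS value = (-12 - (2)·-0.3649 - (4)·2.8173) / (9) = -2.5044;  x2 ← (1−ω)·-0.6041 + ω·-2.5044 = -3.0745
  x3: GS value = (10 - (2)·-0.3649 - (3)·-3.0745) / (8) = 2.4942;  x3 ← (1−ω)·2.8173 + ω·2.4942 = 2.3973

(-0.3649, -3.0745, 2.3973)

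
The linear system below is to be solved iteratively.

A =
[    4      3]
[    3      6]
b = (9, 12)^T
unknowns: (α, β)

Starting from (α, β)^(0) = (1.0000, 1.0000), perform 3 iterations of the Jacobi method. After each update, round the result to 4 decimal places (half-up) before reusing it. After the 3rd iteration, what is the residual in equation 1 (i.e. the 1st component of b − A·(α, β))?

-0.5625

Iteration 1:
  α = (9 - (3)·1.0000) / (4) = 1.5000
  β = (12 - (3)·1.0000) / (6) = 1.5000
Iteration 2:
  α = (9 - (3)·1.5000) / (4) = 1.1250
  β = (12 - (3)·1.5000) / (6) = 1.2500
Iteration 3:
  α = (9 - (3)·1.2500) / (4) = 1.3125
  β = (12 - (3)·1.1250) / (6) = 1.4375
Residual b − A·x = (-0.5625, -0.5625)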